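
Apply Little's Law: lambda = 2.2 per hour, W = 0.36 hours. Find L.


L = lambda * W = 2.2 * 0.36 = 0.79

0.79


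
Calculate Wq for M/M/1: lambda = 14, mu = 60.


rho = 14/60; Wq = rho/(mu - lambda) = 0.0051 hours

0.0051 hours


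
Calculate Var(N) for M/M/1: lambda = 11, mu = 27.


rho = 11/27; Var(N) = rho/(1-rho)^2 = 1.16

1.16


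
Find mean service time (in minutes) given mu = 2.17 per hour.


Mean service time = 60/mu = 60/2.17 = 27.65 minutes

27.65 minutes


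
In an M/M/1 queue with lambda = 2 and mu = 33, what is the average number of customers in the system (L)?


rho = 2/33; L = rho/(1-rho) = 0.06

0.06


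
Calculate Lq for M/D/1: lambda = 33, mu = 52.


M/D/1: Lq = rho^2 / (2*(1-rho)) where rho = 33/52; Lq = 0.55

0.55


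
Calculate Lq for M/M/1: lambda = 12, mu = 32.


rho = 12/32; Lq = rho^2/(1-rho) = 0.23

0.23


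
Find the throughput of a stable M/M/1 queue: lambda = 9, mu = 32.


For a stable queue (lambda < mu), throughput = lambda = 9 per hour

9 per hour


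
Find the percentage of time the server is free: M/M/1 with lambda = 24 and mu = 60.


Idle fraction = (1 - rho) * 100 = (1 - 24/60) * 100 = 60.0%

60.0%


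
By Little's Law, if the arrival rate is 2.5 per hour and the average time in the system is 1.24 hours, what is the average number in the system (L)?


L = lambda * W = 2.5 * 1.24 = 3.1

3.1


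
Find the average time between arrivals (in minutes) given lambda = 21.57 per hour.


Mean interarrival time = 60/lambda = 60/21.57 = 2.78 minutes

2.78 minutes


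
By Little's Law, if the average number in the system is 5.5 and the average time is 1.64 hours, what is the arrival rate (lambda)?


lambda = L / W = 5.5 / 1.64 = 3.35 per hour

3.35 per hour


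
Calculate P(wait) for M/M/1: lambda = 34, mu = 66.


P(wait) = rho = lambda/mu = 34/66 = 0.5152

0.5152


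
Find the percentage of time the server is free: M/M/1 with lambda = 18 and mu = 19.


Idle fraction = (1 - rho) * 100 = (1 - 18/19) * 100 = 5.3%

5.3%


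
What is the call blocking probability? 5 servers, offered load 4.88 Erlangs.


B(N,A) = (A^N/N!) / sum(A^k/k!, k=0..N) with N=5, A=4.88 = 0.2751

0.2751


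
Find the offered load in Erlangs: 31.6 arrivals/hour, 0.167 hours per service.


Offered load a = lambda * E[S] = 31.6 * 0.167 = 5.28 Erlangs

5.28 Erlangs


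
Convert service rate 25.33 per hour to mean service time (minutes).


Mean service time = 60/mu = 60/25.33 = 2.37 minutes

2.37 minutes


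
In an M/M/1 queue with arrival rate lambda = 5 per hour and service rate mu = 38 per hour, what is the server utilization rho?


rho = lambda/mu = 5/38 = 0.1316

0.1316


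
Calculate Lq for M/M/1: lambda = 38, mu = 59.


rho = 38/59; Lq = rho^2/(1-rho) = 1.17

1.17


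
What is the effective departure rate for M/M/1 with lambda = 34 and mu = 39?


For a stable queue (lambda < mu), throughput = lambda = 34 per hour

34 per hour


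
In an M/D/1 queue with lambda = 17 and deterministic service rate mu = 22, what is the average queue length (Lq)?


M/D/1: Lq = rho^2 / (2*(1-rho)) where rho = 17/22; Lq = 1.31

1.31


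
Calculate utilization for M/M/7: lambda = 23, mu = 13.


rho = lambda/(c*mu) = 23/(7*13) = 0.2527

0.2527


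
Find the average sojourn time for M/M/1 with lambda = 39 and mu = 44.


W = 1/(mu - lambda) = 1/(44 - 39) = 0.2 hours

0.2 hours


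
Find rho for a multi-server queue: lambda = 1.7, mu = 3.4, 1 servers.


rho = lambda / (c * mu) = 1.7 / (1 * 3.4) = 0.5

0.5


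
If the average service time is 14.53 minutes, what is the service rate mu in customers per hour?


mu = 60 / avg_service_time = 60 / 14.53 = 4.13 per hour

4.13 per hour


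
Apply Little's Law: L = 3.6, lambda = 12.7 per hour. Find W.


W = L / lambda = 3.6 / 12.7 = 0.2835 hours

0.2835 hours


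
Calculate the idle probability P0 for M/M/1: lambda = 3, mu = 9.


P0 = 1 - rho = 1 - 3/9 = 0.6667

0.6667


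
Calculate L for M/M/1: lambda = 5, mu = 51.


rho = 5/51; L = rho/(1-rho) = 0.11

0.11


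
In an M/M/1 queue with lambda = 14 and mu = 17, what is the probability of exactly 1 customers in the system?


rho = 14/17; P(n) = (1-rho)*rho^n = (1-14/17)*(14/17)^1 = 0.1453

0.1453


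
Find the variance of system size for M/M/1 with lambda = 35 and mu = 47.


rho = 35/47; Var(N) = rho/(1-rho)^2 = 11.42

11.42


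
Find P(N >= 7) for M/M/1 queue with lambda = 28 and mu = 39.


P(N >= 7) = rho^7 = (28/39)^7 = 0.0983

0.0983


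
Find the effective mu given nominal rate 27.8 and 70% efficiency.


Effective rate = mu * efficiency = 27.8 * 0.7 = 19.46 per hour

19.46 per hour


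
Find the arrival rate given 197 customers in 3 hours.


lambda = total arrivals / time = 197 / 3 = 65.67 per hour

65.67 per hour


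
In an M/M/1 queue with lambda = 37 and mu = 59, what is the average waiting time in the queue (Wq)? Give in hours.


rho = 37/59; Wq = rho/(mu - lambda) = 0.0285 hours

0.0285 hours


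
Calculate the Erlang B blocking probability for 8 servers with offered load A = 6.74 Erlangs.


B(N,A) = (A^N/N!) / sum(A^k/k!, k=0..N) with N=8, A=6.74 = 0.1639

0.1639


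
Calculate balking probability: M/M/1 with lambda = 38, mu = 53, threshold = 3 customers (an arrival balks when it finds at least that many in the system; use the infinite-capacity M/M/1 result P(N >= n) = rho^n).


P(N >= 3) = rho^3 = (38/53)^3 = 0.3686

0.3686


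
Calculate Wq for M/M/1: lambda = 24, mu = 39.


rho = 24/39; Wq = rho/(mu - lambda) = 0.041 hours

0.041 hours


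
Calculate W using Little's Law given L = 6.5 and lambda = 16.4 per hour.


W = L / lambda = 6.5 / 16.4 = 0.3963 hours

0.3963 hours


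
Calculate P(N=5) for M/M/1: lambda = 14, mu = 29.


rho = 14/29; P(n) = (1-rho)*rho^n = (1-14/29)*(14/29)^5 = 0.0136

0.0136


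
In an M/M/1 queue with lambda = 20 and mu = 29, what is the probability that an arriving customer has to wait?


P(wait) = rho = lambda/mu = 20/29 = 0.6897

0.6897


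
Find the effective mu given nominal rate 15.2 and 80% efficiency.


Effective rate = mu * efficiency = 15.2 * 0.8 = 12.16 per hour

12.16 per hour


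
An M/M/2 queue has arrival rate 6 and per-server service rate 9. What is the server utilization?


rho = lambda/(c*mu) = 6/(2*9) = 0.3333

0.3333


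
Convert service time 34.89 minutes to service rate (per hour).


mu = 60 / avg_service_time = 60 / 34.89 = 1.72 per hour

1.72 per hour


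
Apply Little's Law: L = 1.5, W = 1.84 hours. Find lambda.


lambda = L / W = 1.5 / 1.84 = 0.82 per hour

0.82 per hour


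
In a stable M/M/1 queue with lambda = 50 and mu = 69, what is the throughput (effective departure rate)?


For a stable queue (lambda < mu), throughput = lambda = 50 per hour

50 per hour


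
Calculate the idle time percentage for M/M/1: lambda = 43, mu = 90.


Idle fraction = (1 - rho) * 100 = (1 - 43/90) * 100 = 52.2%

52.2%


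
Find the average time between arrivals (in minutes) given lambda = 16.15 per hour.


Mean interarrival time = 60/lambda = 60/16.15 = 3.72 minutes

3.72 minutes


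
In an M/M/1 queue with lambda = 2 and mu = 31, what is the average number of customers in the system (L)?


rho = 2/31; L = rho/(1-rho) = 0.07

0.07


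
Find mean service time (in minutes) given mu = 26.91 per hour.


Mean service time = 60/mu = 60/26.91 = 2.23 minutes

2.23 minutes


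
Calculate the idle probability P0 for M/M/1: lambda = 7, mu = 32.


P0 = 1 - rho = 1 - 7/32 = 0.7813

0.7813


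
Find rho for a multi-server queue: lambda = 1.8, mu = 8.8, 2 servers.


rho = lambda / (c * mu) = 1.8 / (2 * 8.8) = 0.1023

0.1023


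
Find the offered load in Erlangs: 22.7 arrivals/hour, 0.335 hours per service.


Offered load a = lambda * E[S] = 22.7 * 0.335 = 7.6 Erlangs

7.6 Erlangs


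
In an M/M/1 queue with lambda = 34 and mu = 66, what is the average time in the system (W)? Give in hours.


W = 1/(mu - lambda) = 1/(66 - 34) = 0.0313 hours

0.0313 hours


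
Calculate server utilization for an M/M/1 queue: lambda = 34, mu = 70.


rho = lambda/mu = 34/70 = 0.4857

0.4857


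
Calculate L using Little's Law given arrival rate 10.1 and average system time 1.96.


L = lambda * W = 10.1 * 1.96 = 19.8

19.8


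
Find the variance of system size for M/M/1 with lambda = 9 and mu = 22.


rho = 9/22; Var(N) = rho/(1-rho)^2 = 1.17

1.17


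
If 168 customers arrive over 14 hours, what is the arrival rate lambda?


lambda = total arrivals / time = 168 / 14 = 12.0 per hour

12.0 per hour


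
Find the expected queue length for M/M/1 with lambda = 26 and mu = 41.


rho = 26/41; Lq = rho^2/(1-rho) = 1.1

1.1


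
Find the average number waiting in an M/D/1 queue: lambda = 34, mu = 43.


M/D/1: Lq = rho^2 / (2*(1-rho)) where rho = 34/43; Lq = 1.49

1.49


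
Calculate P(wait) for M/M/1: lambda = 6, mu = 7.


P(wait) = rho = lambda/mu = 6/7 = 0.8571

0.8571


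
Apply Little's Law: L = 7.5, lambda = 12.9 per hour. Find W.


W = L / lambda = 7.5 / 12.9 = 0.5814 hours

0.5814 hours


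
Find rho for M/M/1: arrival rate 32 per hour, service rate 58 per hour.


rho = lambda/mu = 32/58 = 0.5517

0.5517


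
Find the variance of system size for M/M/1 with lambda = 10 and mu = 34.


rho = 10/34; Var(N) = rho/(1-rho)^2 = 0.59

0.59


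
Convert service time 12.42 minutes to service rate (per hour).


mu = 60 / avg_service_time = 60 / 12.42 = 4.83 per hour

4.83 per hour


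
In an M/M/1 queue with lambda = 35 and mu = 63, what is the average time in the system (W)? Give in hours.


W = 1/(mu - lambda) = 1/(63 - 35) = 0.0357 hours

0.0357 hours


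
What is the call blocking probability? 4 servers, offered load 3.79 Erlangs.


B(N,A) = (A^N/N!) / sum(A^k/k!, k=0..N) with N=4, A=3.79 = 0.29

0.29


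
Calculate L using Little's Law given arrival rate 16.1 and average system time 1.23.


L = lambda * W = 16.1 * 1.23 = 19.8

19.8


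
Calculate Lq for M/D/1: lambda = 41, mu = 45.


M/D/1: Lq = rho^2 / (2*(1-rho)) where rho = 41/45; Lq = 4.67

4.67


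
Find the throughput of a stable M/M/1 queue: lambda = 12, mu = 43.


For a stable queue (lambda < mu), throughput = lambda = 12 per hour

12 per hour


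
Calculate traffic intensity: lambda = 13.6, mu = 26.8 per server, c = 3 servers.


rho = lambda / (c * mu) = 13.6 / (3 * 26.8) = 0.1692

0.1692


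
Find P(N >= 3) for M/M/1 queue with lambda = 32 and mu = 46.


P(N >= 3) = rho^3 = (32/46)^3 = 0.3366

0.3366


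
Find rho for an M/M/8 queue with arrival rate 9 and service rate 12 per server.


rho = lambda/(c*mu) = 9/(8*12) = 0.0938

0.0938


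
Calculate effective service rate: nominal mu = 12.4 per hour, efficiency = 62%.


Effective rate = mu * efficiency = 12.4 * 0.62 = 7.69 per hour

7.69 per hour


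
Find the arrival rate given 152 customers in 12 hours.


lambda = total arrivals / time = 152 / 12 = 12.67 per hour

12.67 per hour


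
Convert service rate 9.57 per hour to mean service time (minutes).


Mean service time = 60/mu = 60/9.57 = 6.27 minutes

6.27 minutes


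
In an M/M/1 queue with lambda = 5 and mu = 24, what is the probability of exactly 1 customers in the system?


rho = 5/24; P(n) = (1-rho)*rho^n = (1-5/24)*(5/24)^1 = 0.1649

0.1649


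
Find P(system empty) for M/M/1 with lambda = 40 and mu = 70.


P0 = 1 - rho = 1 - 40/70 = 0.4286

0.4286


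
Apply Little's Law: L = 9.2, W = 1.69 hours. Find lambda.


lambda = L / W = 9.2 / 1.69 = 5.44 per hour

5.44 per hour


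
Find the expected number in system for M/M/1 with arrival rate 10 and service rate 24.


rho = 10/24; L = rho/(1-rho) = 0.71

0.71


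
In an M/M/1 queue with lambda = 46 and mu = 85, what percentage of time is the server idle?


Idle fraction = (1 - rho) * 100 = (1 - 46/85) * 100 = 45.9%

45.9%


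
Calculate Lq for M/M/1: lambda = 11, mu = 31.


rho = 11/31; Lq = rho^2/(1-rho) = 0.2

0.2


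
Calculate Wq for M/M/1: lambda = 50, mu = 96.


rho = 50/96; Wq = rho/(mu - lambda) = 0.0113 hours

0.0113 hours


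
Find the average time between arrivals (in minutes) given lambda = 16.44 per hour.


Mean interarrival time = 60/lambda = 60/16.44 = 3.65 minutes

3.65 minutes


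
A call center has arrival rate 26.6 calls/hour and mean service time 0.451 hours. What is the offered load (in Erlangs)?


Offered load a = lambda * E[S] = 26.6 * 0.451 = 12.0 Erlangs

12.0 Erlangs


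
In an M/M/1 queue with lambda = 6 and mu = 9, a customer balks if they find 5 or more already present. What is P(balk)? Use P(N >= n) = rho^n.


P(N >= 5) = rho^5 = (6/9)^5 = 0.1317

0.1317


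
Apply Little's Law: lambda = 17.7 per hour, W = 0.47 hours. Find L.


L = lambda * W = 17.7 * 0.47 = 8.32

8.32


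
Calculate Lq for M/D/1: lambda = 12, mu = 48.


M/D/1: Lq = rho^2 / (2*(1-rho)) where rho = 12/48; Lq = 0.04

0.04


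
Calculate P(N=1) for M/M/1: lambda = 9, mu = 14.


rho = 9/14; P(n) = (1-rho)*rho^n = (1-9/14)*(9/14)^1 = 0.2296

0.2296


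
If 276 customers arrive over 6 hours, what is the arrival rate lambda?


lambda = total arrivals / time = 276 / 6 = 46.0 per hour

46.0 per hour


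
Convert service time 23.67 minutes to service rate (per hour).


mu = 60 / avg_service_time = 60 / 23.67 = 2.53 per hour

2.53 per hour


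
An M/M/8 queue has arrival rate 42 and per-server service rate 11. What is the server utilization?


rho = lambda/(c*mu) = 42/(8*11) = 0.4773

0.4773


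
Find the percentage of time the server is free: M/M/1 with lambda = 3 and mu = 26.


Idle fraction = (1 - rho) * 100 = (1 - 3/26) * 100 = 88.5%

88.5%


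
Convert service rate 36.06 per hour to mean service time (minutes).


Mean service time = 60/mu = 60/36.06 = 1.66 minutes

1.66 minutes


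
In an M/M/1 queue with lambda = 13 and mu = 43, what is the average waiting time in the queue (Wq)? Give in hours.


rho = 13/43; Wq = rho/(mu - lambda) = 0.0101 hours

0.0101 hours


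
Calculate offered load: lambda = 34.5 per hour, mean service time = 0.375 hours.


Offered load a = lambda * E[S] = 34.5 * 0.375 = 12.94 Erlangs

12.94 Erlangs


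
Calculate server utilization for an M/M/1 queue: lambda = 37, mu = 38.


rho = lambda/mu = 37/38 = 0.9737

0.9737


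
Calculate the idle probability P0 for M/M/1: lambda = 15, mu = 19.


P0 = 1 - rho = 1 - 15/19 = 0.2105

0.2105


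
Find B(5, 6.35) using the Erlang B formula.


B(N,A) = (A^N/N!) / sum(A^k/k!, k=0..N) with N=5, A=6.35 = 0.3841

0.3841


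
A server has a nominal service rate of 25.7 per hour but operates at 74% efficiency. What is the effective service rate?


Effective rate = mu * efficiency = 25.7 * 0.74 = 19.02 per hour

19.02 per hour


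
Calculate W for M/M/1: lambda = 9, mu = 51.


W = 1/(mu - lambda) = 1/(51 - 9) = 0.0238 hours

0.0238 hours


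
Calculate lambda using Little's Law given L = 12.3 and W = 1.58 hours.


lambda = L / W = 12.3 / 1.58 = 7.78 per hour

7.78 per hour


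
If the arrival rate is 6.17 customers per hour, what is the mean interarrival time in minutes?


Mean interarrival time = 60/lambda = 60/6.17 = 9.72 minutes

9.72 minutes


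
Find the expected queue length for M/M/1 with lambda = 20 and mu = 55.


rho = 20/55; Lq = rho^2/(1-rho) = 0.21

0.21


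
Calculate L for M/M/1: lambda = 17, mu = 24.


rho = 17/24; L = rho/(1-rho) = 2.43

2.43


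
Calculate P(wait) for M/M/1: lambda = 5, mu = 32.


P(wait) = rho = lambda/mu = 5/32 = 0.1563

0.1563


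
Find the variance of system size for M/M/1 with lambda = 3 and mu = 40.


rho = 3/40; Var(N) = rho/(1-rho)^2 = 0.09

0.09


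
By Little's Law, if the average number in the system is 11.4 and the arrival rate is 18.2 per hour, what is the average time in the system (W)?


W = L / lambda = 11.4 / 18.2 = 0.6264 hours

0.6264 hours


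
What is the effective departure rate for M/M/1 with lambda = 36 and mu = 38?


For a stable queue (lambda < mu), throughput = lambda = 36 per hour

36 per hour


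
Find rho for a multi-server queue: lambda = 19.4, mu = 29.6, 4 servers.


rho = lambda / (c * mu) = 19.4 / (4 * 29.6) = 0.1639

0.1639


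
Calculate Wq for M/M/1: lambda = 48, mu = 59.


rho = 48/59; Wq = rho/(mu - lambda) = 0.074 hours

0.074 hours


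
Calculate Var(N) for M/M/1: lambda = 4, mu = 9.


rho = 4/9; Var(N) = rho/(1-rho)^2 = 1.44

1.44


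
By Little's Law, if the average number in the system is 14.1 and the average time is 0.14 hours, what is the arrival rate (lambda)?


lambda = L / W = 14.1 / 0.14 = 100.71 per hour

100.71 per hour


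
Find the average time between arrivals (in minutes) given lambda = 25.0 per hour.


Mean interarrival time = 60/lambda = 60/25.0 = 2.4 minutes

2.4 minutes


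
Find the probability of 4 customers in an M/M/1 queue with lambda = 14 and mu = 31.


rho = 14/31; P(n) = (1-rho)*rho^n = (1-14/31)*(14/31)^4 = 0.0228

0.0228


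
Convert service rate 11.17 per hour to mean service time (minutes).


Mean service time = 60/mu = 60/11.17 = 5.37 minutes

5.37 minutes


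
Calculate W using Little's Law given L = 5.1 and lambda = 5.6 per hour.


W = L / lambda = 5.1 / 5.6 = 0.9107 hours

0.9107 hours


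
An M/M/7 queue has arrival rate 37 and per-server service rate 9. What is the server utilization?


rho = lambda/(c*mu) = 37/(7*9) = 0.5873

0.5873


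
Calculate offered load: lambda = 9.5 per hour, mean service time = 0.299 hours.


Offered load a = lambda * E[S] = 9.5 * 0.299 = 2.84 Erlangs

2.84 Erlangs


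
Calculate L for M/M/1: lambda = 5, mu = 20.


rho = 5/20; L = rho/(1-rho) = 0.33

0.33


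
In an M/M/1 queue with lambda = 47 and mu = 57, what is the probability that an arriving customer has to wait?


P(wait) = rho = lambda/mu = 47/57 = 0.8246

0.8246


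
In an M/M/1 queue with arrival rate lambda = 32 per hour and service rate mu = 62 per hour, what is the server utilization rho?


rho = lambda/mu = 32/62 = 0.5161

0.5161


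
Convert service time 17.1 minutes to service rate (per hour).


mu = 60 / avg_service_time = 60 / 17.1 = 3.51 per hour

3.51 per hour


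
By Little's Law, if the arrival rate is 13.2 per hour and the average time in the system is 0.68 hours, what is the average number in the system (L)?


L = lambda * W = 13.2 * 0.68 = 8.98

8.98


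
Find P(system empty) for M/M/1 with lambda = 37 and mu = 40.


P0 = 1 - rho = 1 - 37/40 = 0.075

0.075


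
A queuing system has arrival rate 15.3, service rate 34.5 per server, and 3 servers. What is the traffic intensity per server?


rho = lambda / (c * mu) = 15.3 / (3 * 34.5) = 0.1478

0.1478


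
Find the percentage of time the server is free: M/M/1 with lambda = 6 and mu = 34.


Idle fraction = (1 - rho) * 100 = (1 - 6/34) * 100 = 82.4%

82.4%


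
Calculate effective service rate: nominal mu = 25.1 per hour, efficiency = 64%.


Effective rate = mu * efficiency = 25.1 * 0.64 = 16.06 per hour

16.06 per hour


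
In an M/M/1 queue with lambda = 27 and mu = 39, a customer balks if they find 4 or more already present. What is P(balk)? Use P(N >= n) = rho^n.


P(N >= 4) = rho^4 = (27/39)^4 = 0.2297

0.2297


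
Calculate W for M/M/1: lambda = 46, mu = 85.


W = 1/(mu - lambda) = 1/(85 - 46) = 0.0256 hours

0.0256 hours


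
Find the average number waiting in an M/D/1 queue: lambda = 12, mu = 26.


M/D/1: Lq = rho^2 / (2*(1-rho)) where rho = 12/26; Lq = 0.2

0.2


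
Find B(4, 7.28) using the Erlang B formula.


B(N,A) = (A^N/N!) / sum(A^k/k!, k=0..N) with N=4, A=7.28 = 0.5415

0.5415


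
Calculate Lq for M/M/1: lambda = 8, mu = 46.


rho = 8/46; Lq = rho^2/(1-rho) = 0.04

0.04


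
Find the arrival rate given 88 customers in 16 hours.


lambda = total arrivals / time = 88 / 16 = 5.5 per hour

5.5 per hour


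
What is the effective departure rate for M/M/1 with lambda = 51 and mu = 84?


For a stable queue (lambda < mu), throughput = lambda = 51 per hour

51 per hour


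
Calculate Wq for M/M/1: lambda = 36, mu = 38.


rho = 36/38; Wq = rho/(mu - lambda) = 0.4737 hours

0.4737 hours


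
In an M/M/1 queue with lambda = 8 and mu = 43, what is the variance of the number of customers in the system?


rho = 8/43; Var(N) = rho/(1-rho)^2 = 0.28

0.28


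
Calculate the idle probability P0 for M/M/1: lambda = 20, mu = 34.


P0 = 1 - rho = 1 - 20/34 = 0.4118

0.4118


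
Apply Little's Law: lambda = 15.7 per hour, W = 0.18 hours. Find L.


L = lambda * W = 15.7 * 0.18 = 2.83

2.83


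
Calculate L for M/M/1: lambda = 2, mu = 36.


rho = 2/36; L = rho/(1-rho) = 0.06

0.06


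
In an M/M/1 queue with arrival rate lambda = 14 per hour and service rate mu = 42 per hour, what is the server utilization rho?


rho = lambda/mu = 14/42 = 0.3333

0.3333


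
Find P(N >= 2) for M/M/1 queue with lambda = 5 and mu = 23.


P(N >= 2) = rho^2 = (5/23)^2 = 0.0473

0.0473


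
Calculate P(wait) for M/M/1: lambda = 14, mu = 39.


P(wait) = rho = lambda/mu = 14/39 = 0.359

0.359


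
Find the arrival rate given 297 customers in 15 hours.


lambda = total arrivals / time = 297 / 15 = 19.8 per hour

19.8 per hour


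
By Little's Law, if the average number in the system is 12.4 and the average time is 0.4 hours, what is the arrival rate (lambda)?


lambda = L / W = 12.4 / 0.4 = 31.0 per hour

31.0 per hour


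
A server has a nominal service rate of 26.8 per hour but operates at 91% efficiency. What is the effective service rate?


Effective rate = mu * efficiency = 26.8 * 0.91 = 24.39 per hour

24.39 per hour


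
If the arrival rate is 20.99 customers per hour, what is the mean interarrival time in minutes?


Mean interarrival time = 60/lambda = 60/20.99 = 2.86 minutes

2.86 minutes


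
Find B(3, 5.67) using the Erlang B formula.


B(N,A) = (A^N/N!) / sum(A^k/k!, k=0..N) with N=3, A=5.67 = 0.5719

0.5719


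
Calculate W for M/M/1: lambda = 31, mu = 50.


W = 1/(mu - lambda) = 1/(50 - 31) = 0.0526 hours

0.0526 hours


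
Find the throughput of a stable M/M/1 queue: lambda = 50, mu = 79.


For a stable queue (lambda < mu), throughput = lambda = 50 per hour

50 per hour


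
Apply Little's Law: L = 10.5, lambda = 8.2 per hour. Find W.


W = L / lambda = 10.5 / 8.2 = 1.2805 hours

1.2805 hours


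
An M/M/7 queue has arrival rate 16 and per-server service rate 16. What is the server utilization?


rho = lambda/(c*mu) = 16/(7*16) = 0.1429

0.1429


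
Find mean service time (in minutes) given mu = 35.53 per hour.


Mean service time = 60/mu = 60/35.53 = 1.69 minutes

1.69 minutes


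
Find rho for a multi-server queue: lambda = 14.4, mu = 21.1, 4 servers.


rho = lambda / (c * mu) = 14.4 / (4 * 21.1) = 0.1706

0.1706


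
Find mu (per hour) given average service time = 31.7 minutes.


mu = 60 / avg_service_time = 60 / 31.7 = 1.89 per hour

1.89 per hour


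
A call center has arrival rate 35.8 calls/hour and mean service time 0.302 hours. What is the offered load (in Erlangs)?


Offered load a = lambda * E[S] = 35.8 * 0.302 = 10.81 Erlangs

10.81 Erlangs


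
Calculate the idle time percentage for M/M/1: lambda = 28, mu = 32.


Idle fraction = (1 - rho) * 100 = (1 - 28/32) * 100 = 12.5%

12.5%


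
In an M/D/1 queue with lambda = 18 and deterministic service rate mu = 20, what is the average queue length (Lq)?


M/D/1: Lq = rho^2 / (2*(1-rho)) where rho = 18/20; Lq = 4.05

4.05


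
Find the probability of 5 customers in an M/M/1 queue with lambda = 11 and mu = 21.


rho = 11/21; P(n) = (1-rho)*rho^n = (1-11/21)*(11/21)^5 = 0.0188

0.0188


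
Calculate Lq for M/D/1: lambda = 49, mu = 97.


M/D/1: Lq = rho^2 / (2*(1-rho)) where rho = 49/97; Lq = 0.26

0.26


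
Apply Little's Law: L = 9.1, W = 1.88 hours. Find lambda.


lambda = L / W = 9.1 / 1.88 = 4.84 per hour

4.84 per hour


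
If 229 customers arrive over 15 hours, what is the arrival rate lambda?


lambda = total arrivals / time = 229 / 15 = 15.27 per hour

15.27 per hour


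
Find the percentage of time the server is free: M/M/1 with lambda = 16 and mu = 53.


Idle fraction = (1 - rho) * 100 = (1 - 16/53) * 100 = 69.8%

69.8%


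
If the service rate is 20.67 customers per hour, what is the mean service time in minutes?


Mean service time = 60/mu = 60/20.67 = 2.9 minutes

2.9 minutes


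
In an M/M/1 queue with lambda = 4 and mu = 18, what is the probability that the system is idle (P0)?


P0 = 1 - rho = 1 - 4/18 = 0.7778

0.7778


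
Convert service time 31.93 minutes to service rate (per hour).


mu = 60 / avg_service_time = 60 / 31.93 = 1.88 per hour

1.88 per hour


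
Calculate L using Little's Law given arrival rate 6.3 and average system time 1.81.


L = lambda * W = 6.3 * 1.81 = 11.4

11.4


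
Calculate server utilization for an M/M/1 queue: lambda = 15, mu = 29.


rho = lambda/mu = 15/29 = 0.5172

0.5172


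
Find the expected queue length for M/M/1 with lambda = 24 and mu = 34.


rho = 24/34; Lq = rho^2/(1-rho) = 1.69

1.69


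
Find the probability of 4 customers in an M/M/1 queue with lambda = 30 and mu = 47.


rho = 30/47; P(n) = (1-rho)*rho^n = (1-30/47)*(30/47)^4 = 0.06

0.06


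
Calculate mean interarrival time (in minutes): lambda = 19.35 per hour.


Mean interarrival time = 60/lambda = 60/19.35 = 3.1 minutes

3.1 minutes


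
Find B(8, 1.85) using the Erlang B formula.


B(N,A) = (A^N/N!) / sum(A^k/k!, k=0..N) with N=8, A=1.85 = 0.0005

0.0005


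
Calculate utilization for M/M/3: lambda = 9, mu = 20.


rho = lambda/(c*mu) = 9/(3*20) = 0.15

0.15


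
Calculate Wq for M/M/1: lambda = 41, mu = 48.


rho = 41/48; Wq = rho/(mu - lambda) = 0.122 hours

0.122 hours


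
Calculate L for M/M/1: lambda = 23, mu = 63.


rho = 23/63; L = rho/(1-rho) = 0.58

0.58


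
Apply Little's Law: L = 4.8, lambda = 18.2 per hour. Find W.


W = L / lambda = 4.8 / 18.2 = 0.2637 hours

0.2637 hours


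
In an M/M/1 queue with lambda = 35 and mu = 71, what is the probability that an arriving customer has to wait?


P(wait) = rho = lambda/mu = 35/71 = 0.493

0.493


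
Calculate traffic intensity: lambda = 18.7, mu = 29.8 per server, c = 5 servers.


rho = lambda / (c * mu) = 18.7 / (5 * 29.8) = 0.1255

0.1255


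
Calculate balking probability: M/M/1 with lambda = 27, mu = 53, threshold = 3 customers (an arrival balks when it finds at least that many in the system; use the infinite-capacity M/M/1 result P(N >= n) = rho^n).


P(N >= 3) = rho^3 = (27/53)^3 = 0.1322

0.1322


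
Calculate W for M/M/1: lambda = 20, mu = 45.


W = 1/(mu - lambda) = 1/(45 - 20) = 0.04 hours

0.04 hours


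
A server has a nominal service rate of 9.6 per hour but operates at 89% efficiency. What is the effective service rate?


Effective rate = mu * efficiency = 9.6 * 0.89 = 8.54 per hour

8.54 per hour


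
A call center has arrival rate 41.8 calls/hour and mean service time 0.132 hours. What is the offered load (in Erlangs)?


Offered load a = lambda * E[S] = 41.8 * 0.132 = 5.52 Erlangs

5.52 Erlangs


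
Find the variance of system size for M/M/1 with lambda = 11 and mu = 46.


rho = 11/46; Var(N) = rho/(1-rho)^2 = 0.41

0.41


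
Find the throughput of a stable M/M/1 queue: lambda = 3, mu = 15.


For a stable queue (lambda < mu), throughput = lambda = 3 per hour

3 per hour


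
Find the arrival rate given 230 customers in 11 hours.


lambda = total arrivals / time = 230 / 11 = 20.91 per hour

20.91 per hour


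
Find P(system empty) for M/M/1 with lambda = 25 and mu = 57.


P0 = 1 - rho = 1 - 25/57 = 0.5614

0.5614


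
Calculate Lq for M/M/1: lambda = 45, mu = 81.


rho = 45/81; Lq = rho^2/(1-rho) = 0.69

0.69


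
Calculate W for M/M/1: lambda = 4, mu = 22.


W = 1/(mu - lambda) = 1/(22 - 4) = 0.0556 hours

0.0556 hours


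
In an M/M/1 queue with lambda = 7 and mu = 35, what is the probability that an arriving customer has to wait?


P(wait) = rho = lambda/mu = 7/35 = 0.2

0.2


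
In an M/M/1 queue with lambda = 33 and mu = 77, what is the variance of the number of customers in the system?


rho = 33/77; Var(N) = rho/(1-rho)^2 = 1.31

1.31


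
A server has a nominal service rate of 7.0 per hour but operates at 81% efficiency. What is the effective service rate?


Effective rate = mu * efficiency = 7.0 * 0.81 = 5.67 per hour

5.67 per hour


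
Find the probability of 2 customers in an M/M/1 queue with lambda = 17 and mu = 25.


rho = 17/25; P(n) = (1-rho)*rho^n = (1-17/25)*(17/25)^2 = 0.148

0.148


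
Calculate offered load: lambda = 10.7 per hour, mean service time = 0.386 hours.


Offered load a = lambda * E[S] = 10.7 * 0.386 = 4.13 Erlangs

4.13 Erlangs


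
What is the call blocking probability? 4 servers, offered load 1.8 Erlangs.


B(N,A) = (A^N/N!) / sum(A^k/k!, k=0..N) with N=4, A=1.8 = 0.075

0.075


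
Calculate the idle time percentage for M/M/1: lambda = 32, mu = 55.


Idle fraction = (1 - rho) * 100 = (1 - 32/55) * 100 = 41.8%

41.8%


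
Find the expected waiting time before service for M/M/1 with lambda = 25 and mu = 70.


rho = 25/70; Wq = rho/(mu - lambda) = 0.0079 hours

0.0079 hours


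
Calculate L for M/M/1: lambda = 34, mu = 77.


rho = 34/77; L = rho/(1-rho) = 0.79

0.79


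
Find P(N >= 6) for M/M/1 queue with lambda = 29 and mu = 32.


P(N >= 6) = rho^6 = (29/32)^6 = 0.554

0.554


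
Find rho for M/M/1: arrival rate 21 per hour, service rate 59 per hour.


rho = lambda/mu = 21/59 = 0.3559

0.3559


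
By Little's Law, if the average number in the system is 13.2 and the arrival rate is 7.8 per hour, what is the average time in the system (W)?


W = L / lambda = 13.2 / 7.8 = 1.6923 hours

1.6923 hours


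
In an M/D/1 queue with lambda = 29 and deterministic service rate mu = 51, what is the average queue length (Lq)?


M/D/1: Lq = rho^2 / (2*(1-rho)) where rho = 29/51; Lq = 0.37

0.37


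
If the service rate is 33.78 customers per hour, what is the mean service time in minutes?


Mean service time = 60/mu = 60/33.78 = 1.78 minutes

1.78 minutes


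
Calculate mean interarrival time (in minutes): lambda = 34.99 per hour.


Mean interarrival time = 60/lambda = 60/34.99 = 1.71 minutes

1.71 minutes


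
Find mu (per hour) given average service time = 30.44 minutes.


mu = 60 / avg_service_time = 60 / 30.44 = 1.97 per hour

1.97 per hour


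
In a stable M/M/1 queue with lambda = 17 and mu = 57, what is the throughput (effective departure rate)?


For a stable queue (lambda < mu), throughput = lambda = 17 per hour

17 per hour


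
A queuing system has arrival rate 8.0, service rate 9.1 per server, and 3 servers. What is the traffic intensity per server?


rho = lambda / (c * mu) = 8.0 / (3 * 9.1) = 0.293

0.293


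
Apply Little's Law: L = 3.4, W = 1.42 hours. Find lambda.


lambda = L / W = 3.4 / 1.42 = 2.39 per hour

2.39 per hour


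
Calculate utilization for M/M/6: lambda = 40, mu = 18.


rho = lambda/(c*mu) = 40/(6*18) = 0.3704

0.3704


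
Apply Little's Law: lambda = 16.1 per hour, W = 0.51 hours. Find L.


L = lambda * W = 16.1 * 0.51 = 8.21

8.21


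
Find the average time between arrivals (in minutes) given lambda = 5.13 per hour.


Mean interarrival time = 60/lambda = 60/5.13 = 11.7 minutes

11.7 minutes


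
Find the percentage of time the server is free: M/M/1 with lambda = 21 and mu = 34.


Idle fraction = (1 - rho) * 100 = (1 - 21/34) * 100 = 38.2%

38.2%


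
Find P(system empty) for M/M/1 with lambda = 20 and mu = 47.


P0 = 1 - rho = 1 - 20/47 = 0.5745

0.5745


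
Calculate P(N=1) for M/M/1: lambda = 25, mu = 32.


rho = 25/32; P(n) = (1-rho)*rho^n = (1-25/32)*(25/32)^1 = 0.1709

0.1709


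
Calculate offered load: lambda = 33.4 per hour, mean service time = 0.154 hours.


Offered load a = lambda * E[S] = 33.4 * 0.154 = 5.14 Erlangs

5.14 Erlangs


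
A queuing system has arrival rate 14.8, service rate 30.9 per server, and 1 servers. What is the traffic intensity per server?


rho = lambda / (c * mu) = 14.8 / (1 * 30.9) = 0.479

0.479


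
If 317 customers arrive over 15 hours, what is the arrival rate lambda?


lambda = total arrivals / time = 317 / 15 = 21.13 per hour

21.13 per hour


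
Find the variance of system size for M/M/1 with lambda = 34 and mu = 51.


rho = 34/51; Var(N) = rho/(1-rho)^2 = 6.0

6.0


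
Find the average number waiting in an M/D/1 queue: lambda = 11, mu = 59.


M/D/1: Lq = rho^2 / (2*(1-rho)) where rho = 11/59; Lq = 0.02

0.02


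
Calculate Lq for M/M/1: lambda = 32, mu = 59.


rho = 32/59; Lq = rho^2/(1-rho) = 0.64

0.64


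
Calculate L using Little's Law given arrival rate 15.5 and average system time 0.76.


L = lambda * W = 15.5 * 0.76 = 11.78

11.78


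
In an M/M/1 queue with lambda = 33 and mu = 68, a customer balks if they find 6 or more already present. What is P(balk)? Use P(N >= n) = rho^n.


P(N >= 6) = rho^6 = (33/68)^6 = 0.0131

0.0131


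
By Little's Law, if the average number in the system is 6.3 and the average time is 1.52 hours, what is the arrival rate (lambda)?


lambda = L / W = 6.3 / 1.52 = 4.14 per hour

4.14 per hour


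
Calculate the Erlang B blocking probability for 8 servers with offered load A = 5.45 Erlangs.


B(N,A) = (A^N/N!) / sum(A^k/k!, k=0..N) with N=8, A=5.45 = 0.0923

0.0923


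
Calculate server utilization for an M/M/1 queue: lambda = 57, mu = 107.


rho = lambda/mu = 57/107 = 0.5327

0.5327


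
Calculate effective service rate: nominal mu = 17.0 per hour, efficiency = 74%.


Effective rate = mu * efficiency = 17.0 * 0.74 = 12.58 per hour

12.58 per hour


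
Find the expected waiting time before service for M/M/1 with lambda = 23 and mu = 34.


rho = 23/34; Wq = rho/(mu - lambda) = 0.0615 hours

0.0615 hours


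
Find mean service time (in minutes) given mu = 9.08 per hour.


Mean service time = 60/mu = 60/9.08 = 6.61 minutes

6.61 minutes


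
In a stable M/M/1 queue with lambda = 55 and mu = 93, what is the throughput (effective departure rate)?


For a stable queue (lambda < mu), throughput = lambda = 55 per hour

55 per hour


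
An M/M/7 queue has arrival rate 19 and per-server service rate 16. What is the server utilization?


rho = lambda/(c*mu) = 19/(7*16) = 0.1696

0.1696


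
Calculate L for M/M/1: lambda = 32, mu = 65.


rho = 32/65; L = rho/(1-rho) = 0.97

0.97


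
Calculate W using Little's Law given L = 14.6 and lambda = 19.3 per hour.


W = L / lambda = 14.6 / 19.3 = 0.7565 hours

0.7565 hours


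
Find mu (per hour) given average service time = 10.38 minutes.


mu = 60 / avg_service_time = 60 / 10.38 = 5.78 per hour

5.78 per hour


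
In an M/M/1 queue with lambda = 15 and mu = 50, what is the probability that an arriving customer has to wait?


P(wait) = rho = lambda/mu = 15/50 = 0.3

0.3


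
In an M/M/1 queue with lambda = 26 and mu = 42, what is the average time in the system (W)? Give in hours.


W = 1/(mu - lambda) = 1/(42 - 26) = 0.0625 hours

0.0625 hours


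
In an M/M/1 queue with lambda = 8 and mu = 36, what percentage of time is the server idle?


Idle fraction = (1 - rho) * 100 = (1 - 8/36) * 100 = 77.8%

77.8%


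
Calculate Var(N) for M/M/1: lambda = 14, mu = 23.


rho = 14/23; Var(N) = rho/(1-rho)^2 = 3.98

3.98


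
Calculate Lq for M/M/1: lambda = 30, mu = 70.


rho = 30/70; Lq = rho^2/(1-rho) = 0.32

0.32


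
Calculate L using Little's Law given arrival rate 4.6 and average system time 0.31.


L = lambda * W = 4.6 * 0.31 = 1.43

1.43


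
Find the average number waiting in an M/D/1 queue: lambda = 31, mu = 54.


M/D/1: Lq = rho^2 / (2*(1-rho)) where rho = 31/54; Lq = 0.39

0.39


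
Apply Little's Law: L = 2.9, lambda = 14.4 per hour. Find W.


W = L / lambda = 2.9 / 14.4 = 0.2014 hours

0.2014 hours


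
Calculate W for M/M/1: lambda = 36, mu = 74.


W = 1/(mu - lambda) = 1/(74 - 36) = 0.0263 hours

0.0263 hours


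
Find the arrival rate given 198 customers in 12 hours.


lambda = total arrivals / time = 198 / 12 = 16.5 per hour

16.5 per hour


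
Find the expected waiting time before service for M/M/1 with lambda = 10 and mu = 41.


rho = 10/41; Wq = rho/(mu - lambda) = 0.0079 hours

0.0079 hours


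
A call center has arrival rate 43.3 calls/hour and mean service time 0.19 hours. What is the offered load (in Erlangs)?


Offered load a = lambda * E[S] = 43.3 * 0.19 = 8.23 Erlangs

8.23 Erlangs


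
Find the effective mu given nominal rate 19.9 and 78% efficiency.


Effective rate = mu * efficiency = 19.9 * 0.78 = 15.52 per hour

15.52 per hour


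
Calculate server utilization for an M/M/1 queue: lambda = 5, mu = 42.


rho = lambda/mu = 5/42 = 0.119

0.119


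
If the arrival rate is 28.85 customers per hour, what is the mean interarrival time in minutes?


Mean interarrival time = 60/lambda = 60/28.85 = 2.08 minutes

2.08 minutes


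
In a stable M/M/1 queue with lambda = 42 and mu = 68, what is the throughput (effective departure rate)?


For a stable queue (lambda < mu), throughput = lambda = 42 per hour

42 per hour


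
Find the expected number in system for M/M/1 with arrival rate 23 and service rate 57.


rho = 23/57; L = rho/(1-rho) = 0.68

0.68


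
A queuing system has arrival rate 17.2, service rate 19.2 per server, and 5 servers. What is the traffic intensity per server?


rho = lambda / (c * mu) = 17.2 / (5 * 19.2) = 0.1792

0.1792


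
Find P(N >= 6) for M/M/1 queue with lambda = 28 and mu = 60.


P(N >= 6) = rho^6 = (28/60)^6 = 0.0103

0.0103


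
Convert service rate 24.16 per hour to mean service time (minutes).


Mean service time = 60/mu = 60/24.16 = 2.48 minutes

2.48 minutes


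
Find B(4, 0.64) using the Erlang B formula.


B(N,A) = (A^N/N!) / sum(A^k/k!, k=0..N) with N=4, A=0.64 = 0.0037

0.0037


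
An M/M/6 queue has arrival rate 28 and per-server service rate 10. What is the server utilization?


rho = lambda/(c*mu) = 28/(6*10) = 0.4667

0.4667


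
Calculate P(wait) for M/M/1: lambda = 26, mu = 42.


P(wait) = rho = lambda/mu = 26/42 = 0.619

0.619


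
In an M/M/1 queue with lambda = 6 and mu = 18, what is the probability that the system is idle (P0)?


P0 = 1 - rho = 1 - 6/18 = 0.6667

0.6667


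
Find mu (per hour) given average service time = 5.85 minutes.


mu = 60 / avg_service_time = 60 / 5.85 = 10.26 per hour

10.26 per hour


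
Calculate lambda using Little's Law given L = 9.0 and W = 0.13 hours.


lambda = L / W = 9.0 / 0.13 = 69.23 per hour

69.23 per hour


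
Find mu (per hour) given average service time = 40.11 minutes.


mu = 60 / avg_service_time = 60 / 40.11 = 1.5 per hour

1.5 per hour
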